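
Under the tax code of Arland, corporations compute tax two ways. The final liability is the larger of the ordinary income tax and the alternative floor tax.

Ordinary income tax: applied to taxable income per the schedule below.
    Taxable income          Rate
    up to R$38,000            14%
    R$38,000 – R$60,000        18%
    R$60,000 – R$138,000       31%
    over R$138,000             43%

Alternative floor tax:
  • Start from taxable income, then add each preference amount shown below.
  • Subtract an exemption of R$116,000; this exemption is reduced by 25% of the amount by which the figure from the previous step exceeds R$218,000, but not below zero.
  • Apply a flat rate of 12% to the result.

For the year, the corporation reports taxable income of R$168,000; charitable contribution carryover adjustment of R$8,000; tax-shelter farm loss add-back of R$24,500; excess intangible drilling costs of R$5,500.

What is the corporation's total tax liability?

Ordinary income tax:
  R$38,000 × 14% = R$5,320
  R$22,000 × 18% = R$3,960
  R$78,000 × 31% = R$24,180
  R$30,000 × 43% = R$12,900
  → R$46,360

Alternative floor tax:
  Adjusted income: R$168,000 + R$8,000 + R$24,500 + R$5,500 = R$206,000
  Exemption: R$206,000 ≤ R$218,000, so full R$116,000 applies
  Base: R$206,000 − R$116,000 = R$90,000
  R$90,000 × 12% = R$10,800

R$46,360 > R$10,800, so the ordinary income tax governs.

R$46,360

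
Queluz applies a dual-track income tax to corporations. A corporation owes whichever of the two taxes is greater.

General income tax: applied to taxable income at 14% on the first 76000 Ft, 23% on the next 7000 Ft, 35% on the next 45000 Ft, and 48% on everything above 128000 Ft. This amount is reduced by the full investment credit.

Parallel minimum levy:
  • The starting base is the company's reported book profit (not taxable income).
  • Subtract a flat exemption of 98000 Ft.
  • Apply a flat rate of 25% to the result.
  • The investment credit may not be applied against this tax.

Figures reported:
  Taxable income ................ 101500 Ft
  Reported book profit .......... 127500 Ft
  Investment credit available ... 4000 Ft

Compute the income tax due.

14725 Ft

Parallel minimum levy:
  Base (reported book profit): 127500 Ft
  Less exemption 98000 Ft → base 29500 Ft
  29500 Ft × 25% = 7375 Ft

General income tax:
  76000 Ft × 14% = 10640 Ft
  7000 Ft × 23% = 1610 Ft
  18500 Ft × 35% = 6475 Ft
  → 18725 Ft
  Less investment credit 4000 Ft → 14725 Ft

14725 Ft > 7375 Ft, so the general income tax governs.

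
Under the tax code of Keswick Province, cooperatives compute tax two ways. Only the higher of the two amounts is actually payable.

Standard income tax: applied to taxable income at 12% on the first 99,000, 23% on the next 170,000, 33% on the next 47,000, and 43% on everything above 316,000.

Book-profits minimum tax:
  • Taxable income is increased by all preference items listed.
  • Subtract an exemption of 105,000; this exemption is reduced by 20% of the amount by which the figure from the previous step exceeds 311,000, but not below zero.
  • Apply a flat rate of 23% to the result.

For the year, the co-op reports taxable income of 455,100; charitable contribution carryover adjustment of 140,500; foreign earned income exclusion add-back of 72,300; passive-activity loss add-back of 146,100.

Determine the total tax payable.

Standard income tax:
  99,000 × 12% = 11,880
  170,000 × 23% = 39,100
  47,000 × 33% = 15,510
  139,100 × 43% = 59,813
  → 126,303

Book-profits minimum tax:
  Adjusted income: 455,100 + 140,500 + 72,300 + 146,100 = 814,000
  Exemption: 105,000 − 20% × (814,000 − 311,000) = 105,000 − 100,600 = 4,400
  Base: 814,000 − 4,400 = 809,600
  809,600 × 23% = 186,208

186,208 > 126,303, so the book-profits minimum tax is the binding amount.

186,208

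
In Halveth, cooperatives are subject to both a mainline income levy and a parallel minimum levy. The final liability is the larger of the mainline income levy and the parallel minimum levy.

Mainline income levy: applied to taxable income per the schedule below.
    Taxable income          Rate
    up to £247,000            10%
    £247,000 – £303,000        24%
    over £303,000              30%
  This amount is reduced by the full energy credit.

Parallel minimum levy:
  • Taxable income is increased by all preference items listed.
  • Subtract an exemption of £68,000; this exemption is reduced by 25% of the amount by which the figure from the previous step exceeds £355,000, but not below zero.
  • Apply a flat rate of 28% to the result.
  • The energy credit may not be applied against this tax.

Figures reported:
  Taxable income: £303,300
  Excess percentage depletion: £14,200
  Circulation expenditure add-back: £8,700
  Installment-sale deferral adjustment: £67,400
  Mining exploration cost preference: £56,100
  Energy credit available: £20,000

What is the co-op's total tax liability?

£113,505

Parallel minimum levy:
  Adjusted income: £303,300 + £14,200 + £8,700 + £67,400 + £56,100 = £449,700
  Exemption: £68,000 − 25% × (£449,700 − £355,000) = £68,000 − £23,675 = £44,325
  Base: £449,700 − £44,325 = £405,375
  £405,375 × 28% = £113,505

Mainline income levy:
  £247,000 × 10% = £24,700
  £56,000 × 24% = £13,440
  £300 × 30% = £90
  → £38,230
  Less energy credit £20,000 → £18,230

£113,505 > £18,230, so the parallel minimum levy is the binding amount.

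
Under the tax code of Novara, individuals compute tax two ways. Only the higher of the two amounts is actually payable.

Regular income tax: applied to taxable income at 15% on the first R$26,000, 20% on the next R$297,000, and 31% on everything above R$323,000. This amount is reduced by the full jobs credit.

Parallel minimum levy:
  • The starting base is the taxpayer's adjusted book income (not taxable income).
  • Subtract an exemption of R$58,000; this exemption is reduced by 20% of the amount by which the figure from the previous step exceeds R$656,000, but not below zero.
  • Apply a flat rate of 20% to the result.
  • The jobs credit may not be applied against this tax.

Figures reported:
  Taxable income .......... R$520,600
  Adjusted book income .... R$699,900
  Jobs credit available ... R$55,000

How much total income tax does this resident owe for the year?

R$130,136

Regular income tax:
  R$26,000 × 15% = R$3,900
  R$297,000 × 20% = R$59,400
  R$197,600 × 31% = R$61,256
  → R$124,556
  Less jobs credit R$55,000 → R$69,556

Parallel minimum levy:
  Base (adjusted book income): R$699,900
  Exemption: R$58,000 − 20% × (R$699,900 − R$656,000) = R$58,000 − R$8,780 = R$49,220
  Base: R$699,900 − R$49,220 = R$650,680
  R$650,680 × 20% = R$130,136

R$130,136 > R$69,556, so the parallel minimum levy is the binding amount.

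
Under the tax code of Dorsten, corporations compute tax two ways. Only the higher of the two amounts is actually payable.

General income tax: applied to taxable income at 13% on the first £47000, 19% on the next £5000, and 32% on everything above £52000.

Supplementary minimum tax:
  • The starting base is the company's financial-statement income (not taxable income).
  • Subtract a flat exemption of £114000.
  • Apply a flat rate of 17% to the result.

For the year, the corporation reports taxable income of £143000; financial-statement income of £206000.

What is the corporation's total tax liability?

£36180

General income tax:
  £47000 × 13% = £6110
  £5000 × 19% = £950
  £91000 × 32% = £29120
  → £36180

Supplementary minimum tax:
  Base (financial-statement income): £206000
  Less exemption £114000 → base £92000
  £92000 × 17% = £15640

£36180 > £15640, so the general income tax governs.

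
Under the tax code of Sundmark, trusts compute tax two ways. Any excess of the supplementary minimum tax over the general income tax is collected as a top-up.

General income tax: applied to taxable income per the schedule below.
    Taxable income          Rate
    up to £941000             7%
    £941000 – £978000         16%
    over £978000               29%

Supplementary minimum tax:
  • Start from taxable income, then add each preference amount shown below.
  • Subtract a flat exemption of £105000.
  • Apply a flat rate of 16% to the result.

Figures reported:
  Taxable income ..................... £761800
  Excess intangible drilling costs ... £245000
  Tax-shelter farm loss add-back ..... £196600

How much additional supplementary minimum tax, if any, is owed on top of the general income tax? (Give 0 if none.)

£122418

Supplementary minimum tax:
  Adjusted income: £761800 + £245000 + £196600 = £1203400
  Less exemption £105000 → base £1098400
  £1098400 × 16% = £175744

General income tax:
  £761800 × 7% = £53326

Excess of supplementary minimum tax over general income tax: £175744 − £53326 = £122418.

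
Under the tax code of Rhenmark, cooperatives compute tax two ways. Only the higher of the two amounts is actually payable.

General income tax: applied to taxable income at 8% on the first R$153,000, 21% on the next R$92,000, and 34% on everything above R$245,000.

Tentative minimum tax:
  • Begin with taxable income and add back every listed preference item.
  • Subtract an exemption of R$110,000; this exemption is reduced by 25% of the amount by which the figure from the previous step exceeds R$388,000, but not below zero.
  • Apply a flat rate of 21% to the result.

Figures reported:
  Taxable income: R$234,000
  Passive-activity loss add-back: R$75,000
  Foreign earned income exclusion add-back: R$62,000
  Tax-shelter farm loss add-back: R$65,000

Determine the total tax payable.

R$70,980

Tentative minimum tax:
  Adjusted income: R$234,000 + R$75,000 + R$62,000 + R$65,000 = R$436,000
  Exemption: R$110,000 − 25% × (R$436,000 − R$388,000) = R$110,000 − R$12,000 = R$98,000
  Base: R$436,000 − R$98,000 = R$338,000
  R$338,000 × 21% = R$70,980

General income tax:
  R$153,000 × 8% = R$12,240
  R$81,000 × 21% = R$17,010
  → R$29,250

R$70,980 > R$29,250, so the tentative minimum tax is the binding amount.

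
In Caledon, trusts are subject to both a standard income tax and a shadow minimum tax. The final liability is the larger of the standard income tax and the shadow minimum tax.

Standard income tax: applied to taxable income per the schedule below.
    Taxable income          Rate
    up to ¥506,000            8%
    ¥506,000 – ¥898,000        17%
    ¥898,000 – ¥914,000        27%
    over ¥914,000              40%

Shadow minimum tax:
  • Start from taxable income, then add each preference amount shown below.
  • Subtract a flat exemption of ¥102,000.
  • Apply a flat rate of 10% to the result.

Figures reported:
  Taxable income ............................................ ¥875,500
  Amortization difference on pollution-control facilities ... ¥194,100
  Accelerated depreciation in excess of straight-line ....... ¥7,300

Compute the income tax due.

Shadow minimum tax:
  Adjusted income: ¥875,500 + ¥194,100 + ¥7,300 = ¥1,076,900
  Less exemption ¥102,000 → base ¥974,900
  ¥974,900 × 10% = ¥97,490

Standard income tax:
  ¥506,000 × 8% = ¥40,480
  ¥369,500 × 17% = ¥62,815
  → ¥103,295

¥103,295 > ¥97,490, so the standard income tax governs.

¥103,295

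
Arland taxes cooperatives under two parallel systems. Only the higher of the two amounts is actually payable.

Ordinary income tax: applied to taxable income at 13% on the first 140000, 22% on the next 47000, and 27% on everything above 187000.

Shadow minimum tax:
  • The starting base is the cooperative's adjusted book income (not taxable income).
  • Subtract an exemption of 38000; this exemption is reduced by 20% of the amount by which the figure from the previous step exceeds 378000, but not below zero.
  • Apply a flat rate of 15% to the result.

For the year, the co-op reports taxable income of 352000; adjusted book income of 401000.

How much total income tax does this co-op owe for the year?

73090

Shadow minimum tax:
  Base (adjusted book income): 401000
  Exemption: 38000 − 20% × (401000 − 378000) = 38000 − 4600 = 33400
  Base: 401000 − 33400 = 367600
  367600 × 15% = 55140

Ordinary income tax:
  140000 × 13% = 18200
  47000 × 22% = 10340
  165000 × 27% = 44550
  → 73090

73090 > 55140, so the ordinary income tax governs.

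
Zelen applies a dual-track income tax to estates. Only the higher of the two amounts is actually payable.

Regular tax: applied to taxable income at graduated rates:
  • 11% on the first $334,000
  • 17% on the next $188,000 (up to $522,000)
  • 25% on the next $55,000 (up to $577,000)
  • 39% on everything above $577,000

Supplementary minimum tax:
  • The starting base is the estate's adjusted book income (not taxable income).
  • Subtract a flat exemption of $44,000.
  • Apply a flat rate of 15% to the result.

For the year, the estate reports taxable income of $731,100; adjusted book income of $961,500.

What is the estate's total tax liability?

Supplementary minimum tax:
  Base (adjusted book income): $961,500
  Less exemption $44,000 → base $917,500
  $917,500 × 15% = $137,625

Regular tax:
  $334,000 × 11% = $36,740
  $188,000 × 17% = $31,960
  $55,000 × 25% = $13,750
  $154,100 × 39% = $60,099
  → $142,549

$142,549 > $137,625, so the regular tax governs.

$142,549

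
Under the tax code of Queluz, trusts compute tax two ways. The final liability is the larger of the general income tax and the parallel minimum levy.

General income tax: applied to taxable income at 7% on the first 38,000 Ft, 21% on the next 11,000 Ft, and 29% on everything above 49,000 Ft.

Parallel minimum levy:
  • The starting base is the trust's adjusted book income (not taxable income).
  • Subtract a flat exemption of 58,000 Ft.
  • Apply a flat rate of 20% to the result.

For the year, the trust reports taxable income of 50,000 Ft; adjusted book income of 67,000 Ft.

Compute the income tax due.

5,260 Ft

Parallel minimum levy:
  Base (adjusted book income): 67,000 Ft
  Less exemption 58,000 Ft → base 9,000 Ft
  9,000 Ft × 20% = 1,800 Ft

General income tax:
  38,000 Ft × 7% = 2,660 Ft
  11,000 Ft × 21% = 2,310 Ft
  1,000 Ft × 29% = 290 Ft
  → 5,260 Ft

5,260 Ft > 1,800 Ft, so the general income tax governs.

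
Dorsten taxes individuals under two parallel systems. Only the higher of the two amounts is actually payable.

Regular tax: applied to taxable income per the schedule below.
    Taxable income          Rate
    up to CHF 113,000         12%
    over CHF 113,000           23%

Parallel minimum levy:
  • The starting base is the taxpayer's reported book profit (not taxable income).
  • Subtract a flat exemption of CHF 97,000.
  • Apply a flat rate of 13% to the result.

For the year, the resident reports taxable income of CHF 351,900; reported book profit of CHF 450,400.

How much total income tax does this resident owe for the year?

Parallel minimum levy:
  Base (reported book profit): CHF 450,400
  Less exemption CHF 97,000 → base CHF 353,400
  CHF 353,400 × 13% = CHF 45,942

Regular tax:
  CHF 113,000 × 12% = CHF 13,560
  CHF 238,900 × 23% = CHF 54,947
  → CHF 68,507

CHF 68,507 > CHF 45,942, so the regular tax governs.

CHF 68,507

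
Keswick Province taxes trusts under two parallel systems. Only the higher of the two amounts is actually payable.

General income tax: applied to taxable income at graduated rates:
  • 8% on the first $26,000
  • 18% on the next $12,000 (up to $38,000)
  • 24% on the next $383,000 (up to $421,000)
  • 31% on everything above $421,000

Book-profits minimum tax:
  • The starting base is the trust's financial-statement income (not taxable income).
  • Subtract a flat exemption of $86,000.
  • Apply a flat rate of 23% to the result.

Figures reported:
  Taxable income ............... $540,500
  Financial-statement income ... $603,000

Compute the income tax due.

Book-profits minimum tax:
  Base (financial-statement income): $603,000
  Less exemption $86,000 → base $517,000
  $517,000 × 23% = $118,910

General income tax:
  $26,000 × 8% = $2,080
  $12,000 × 18% = $2,160
  $383,000 × 24% = $91,920
  $119,500 × 31% = $37,045
  → $133,205

$133,205 > $118,910, so the general income tax governs.

$133,205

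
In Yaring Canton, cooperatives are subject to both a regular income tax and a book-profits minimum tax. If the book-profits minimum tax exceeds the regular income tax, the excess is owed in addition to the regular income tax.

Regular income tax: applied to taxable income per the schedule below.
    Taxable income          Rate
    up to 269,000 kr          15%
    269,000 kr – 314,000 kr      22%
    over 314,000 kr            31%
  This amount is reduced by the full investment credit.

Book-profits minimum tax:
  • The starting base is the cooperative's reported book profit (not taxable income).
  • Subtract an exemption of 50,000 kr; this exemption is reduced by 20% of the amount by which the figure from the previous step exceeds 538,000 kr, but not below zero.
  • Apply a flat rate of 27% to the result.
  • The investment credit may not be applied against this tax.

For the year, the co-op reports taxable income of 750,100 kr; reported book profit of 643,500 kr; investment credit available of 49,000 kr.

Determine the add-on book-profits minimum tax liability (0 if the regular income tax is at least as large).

Regular income tax:
  269,000 kr × 15% = 40,350 kr
  45,000 kr × 22% = 9,900 kr
  436,100 kr × 31% = 135,191 kr
  → 185,441 kr
  Less investment credit 49,000 kr → 136,441 kr

Book-profits minimum tax:
  Base (reported book profit): 643,500 kr
  Exemption: 50,000 kr − 20% × (643,500 kr − 538,000 kr) = 50,000 kr − 21,100 kr = 28,900 kr
  Base: 643,500 kr − 28,900 kr = 614,600 kr
  614,600 kr × 27% = 165,942 kr

Excess of book-profits minimum tax over regular income tax: 165,942 kr − 136,441 kr = 29,501 kr.

29,501 kr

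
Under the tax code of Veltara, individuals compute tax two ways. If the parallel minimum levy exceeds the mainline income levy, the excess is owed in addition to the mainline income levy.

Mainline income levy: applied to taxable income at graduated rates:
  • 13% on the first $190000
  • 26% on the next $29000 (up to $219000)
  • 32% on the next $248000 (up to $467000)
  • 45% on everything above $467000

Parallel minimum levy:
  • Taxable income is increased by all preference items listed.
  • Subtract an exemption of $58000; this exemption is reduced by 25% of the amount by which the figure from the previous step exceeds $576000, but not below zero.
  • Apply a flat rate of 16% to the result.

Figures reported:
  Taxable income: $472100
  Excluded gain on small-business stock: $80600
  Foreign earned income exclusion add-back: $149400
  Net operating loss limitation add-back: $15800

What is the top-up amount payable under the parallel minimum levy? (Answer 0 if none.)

$0

Mainline income levy:
  $190000 × 13% = $24700
  $29000 × 26% = $7540
  $248000 × 32% = $79360
  $5100 × 45% = $2295
  → $113895

Parallel minimum levy:
  Adjusted income: $472100 + $80600 + $149400 + $15800 = $717900
  Exemption: $58000 − 25% × ($717900 − $576000) = $58000 − $35475 = $22525
  Base: $717900 − $22525 = $695375
  $695375 × 16% = $111260

$111260 ≤ $113895, so no add-on is due.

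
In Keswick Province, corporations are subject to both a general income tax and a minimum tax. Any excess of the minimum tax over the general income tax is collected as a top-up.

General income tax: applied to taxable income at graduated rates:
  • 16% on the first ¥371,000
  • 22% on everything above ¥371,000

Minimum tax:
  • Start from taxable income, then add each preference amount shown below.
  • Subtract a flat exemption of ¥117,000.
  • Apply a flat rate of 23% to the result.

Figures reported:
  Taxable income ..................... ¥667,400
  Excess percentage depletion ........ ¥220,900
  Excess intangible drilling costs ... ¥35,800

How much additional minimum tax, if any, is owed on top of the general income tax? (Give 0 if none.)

¥61,065

General income tax:
  ¥371,000 × 16% = ¥59,360
  ¥296,400 × 22% = ¥65,208
  → ¥124,568

Minimum tax:
  Adjusted income: ¥667,400 + ¥220,900 + ¥35,800 = ¥924,100
  Less exemption ¥117,000 → base ¥807,100
  ¥807,100 × 23% = ¥185,633

Excess of minimum tax over general income tax: ¥185,633 − ¥124,568 = ¥61,065.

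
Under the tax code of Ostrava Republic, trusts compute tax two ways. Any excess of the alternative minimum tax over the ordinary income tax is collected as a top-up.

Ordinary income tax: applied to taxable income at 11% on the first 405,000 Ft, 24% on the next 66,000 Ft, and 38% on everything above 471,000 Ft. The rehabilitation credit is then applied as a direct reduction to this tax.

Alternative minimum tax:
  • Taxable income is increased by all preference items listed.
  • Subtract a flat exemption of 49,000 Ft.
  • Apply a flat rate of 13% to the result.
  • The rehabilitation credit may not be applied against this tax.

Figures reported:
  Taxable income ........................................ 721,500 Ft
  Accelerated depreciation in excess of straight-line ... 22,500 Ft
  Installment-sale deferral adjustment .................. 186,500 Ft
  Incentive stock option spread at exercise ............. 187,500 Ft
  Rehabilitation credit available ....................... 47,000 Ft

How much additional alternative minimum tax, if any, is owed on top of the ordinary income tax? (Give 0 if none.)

Ordinary income tax:
  405,000 Ft × 11% = 44,550 Ft
  66,000 Ft × 24% = 15,840 Ft
  250,500 Ft × 38% = 95,190 Ft
  → 155,580 Ft
  Less rehabilitation credit 47,000 Ft → 108,580 Ft

Alternative minimum tax:
  Adjusted income: 721,500 Ft + 22,500 Ft + 186,500 Ft + 187,500 Ft = 1,118,000 Ft
  Less exemption 49,000 Ft → base 1,069,000 Ft
  1,069,000 Ft × 13% = 138,970 Ft

Excess of alternative minimum tax over ordinary income tax: 138,970 Ft − 108,580 Ft = 30,390 Ft.

30,390 Ft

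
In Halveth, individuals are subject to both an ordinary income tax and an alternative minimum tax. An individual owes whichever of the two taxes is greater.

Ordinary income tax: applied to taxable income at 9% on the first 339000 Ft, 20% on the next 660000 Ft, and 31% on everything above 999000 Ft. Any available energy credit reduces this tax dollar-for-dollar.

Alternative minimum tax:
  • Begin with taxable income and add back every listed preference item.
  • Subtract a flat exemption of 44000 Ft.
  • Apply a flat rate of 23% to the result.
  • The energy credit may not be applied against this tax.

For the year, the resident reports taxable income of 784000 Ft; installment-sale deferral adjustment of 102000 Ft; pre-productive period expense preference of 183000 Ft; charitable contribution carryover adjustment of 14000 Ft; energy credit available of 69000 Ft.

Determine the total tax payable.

238970 Ft

Ordinary income tax:
  339000 Ft × 9% = 30510 Ft
  445000 Ft × 20% = 89000 Ft
  → 119510 Ft
  Less energy credit 69000 Ft → 50510 Ft

Alternative minimum tax:
  Adjusted income: 784000 Ft + 102000 Ft + 183000 Ft + 14000 Ft = 1083000 Ft
  Less exemption 44000 Ft → base 1039000 Ft
  1039000 Ft × 23% = 238970 Ft

238970 Ft > 50510 Ft, so the alternative minimum tax is the binding amount.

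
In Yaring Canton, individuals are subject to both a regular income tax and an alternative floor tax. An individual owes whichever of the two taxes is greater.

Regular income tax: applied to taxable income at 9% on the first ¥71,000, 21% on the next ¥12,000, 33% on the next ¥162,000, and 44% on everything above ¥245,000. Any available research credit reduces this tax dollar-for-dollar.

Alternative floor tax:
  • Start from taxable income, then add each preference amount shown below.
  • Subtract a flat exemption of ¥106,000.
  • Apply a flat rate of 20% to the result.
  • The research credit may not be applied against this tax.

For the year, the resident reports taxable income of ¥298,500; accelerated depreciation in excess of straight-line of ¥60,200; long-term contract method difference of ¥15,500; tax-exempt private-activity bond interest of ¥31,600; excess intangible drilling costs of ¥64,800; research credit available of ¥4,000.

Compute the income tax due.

Regular income tax:
  ¥71,000 × 9% = ¥6,390
  ¥12,000 × 21% = ¥2,520
  ¥162,000 × 33% = ¥53,460
  ¥53,500 × 44% = ¥23,540
  → ¥85,910
  Less research credit ¥4,000 → ¥81,910

Alternative floor tax:
  Adjusted income: ¥298,500 + ¥60,200 + ¥15,500 + ¥31,600 + ¥64,800 = ¥470,600
  Less exemption ¥106,000 → base ¥364,600
  ¥364,600 × 20% = ¥72,920

¥81,910 > ¥72,920, so the regular income tax governs.

¥81,910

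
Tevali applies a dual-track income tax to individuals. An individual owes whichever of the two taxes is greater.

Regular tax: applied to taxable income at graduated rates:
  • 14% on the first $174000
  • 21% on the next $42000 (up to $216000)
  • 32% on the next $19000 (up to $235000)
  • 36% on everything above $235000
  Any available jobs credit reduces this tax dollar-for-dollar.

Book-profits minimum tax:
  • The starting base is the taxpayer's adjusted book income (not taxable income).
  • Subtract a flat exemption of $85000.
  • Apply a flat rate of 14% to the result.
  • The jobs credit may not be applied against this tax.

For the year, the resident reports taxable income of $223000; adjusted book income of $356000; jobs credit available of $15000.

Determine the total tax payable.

Regular tax:
  $174000 × 14% = $24360
  $42000 × 21% = $8820
  $7000 × 32% = $2240
  → $35420
  Less jobs credit $15000 → $20420

Book-profits minimum tax:
  Base (adjusted book income): $356000
  Less exemption $85000 → base $271000
  $271000 × 14% = $37940

$37940 > $20420, so the book-profits minimum tax is the binding amount.

$37940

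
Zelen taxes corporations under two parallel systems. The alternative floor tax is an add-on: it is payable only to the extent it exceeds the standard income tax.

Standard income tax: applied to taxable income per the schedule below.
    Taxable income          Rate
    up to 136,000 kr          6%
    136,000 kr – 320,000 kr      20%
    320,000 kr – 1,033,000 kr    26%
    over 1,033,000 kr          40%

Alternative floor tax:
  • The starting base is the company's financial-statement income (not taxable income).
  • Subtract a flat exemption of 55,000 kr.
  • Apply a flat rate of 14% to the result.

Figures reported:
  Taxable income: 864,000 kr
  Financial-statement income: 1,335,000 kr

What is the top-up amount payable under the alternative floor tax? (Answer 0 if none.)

0 kr

Alternative floor tax:
  Base (financial-statement income): 1,335,000 kr
  Less exemption 55,000 kr → base 1,280,000 kr
  1,280,000 kr × 14% = 179,200 kr

Standard income tax:
  136,000 kr × 6% = 8,160 kr
  184,000 kr × 20% = 36,800 kr
  544,000 kr × 26% = 141,440 kr
  → 186,400 kr

179,200 kr ≤ 186,400 kr, so no add-on is due.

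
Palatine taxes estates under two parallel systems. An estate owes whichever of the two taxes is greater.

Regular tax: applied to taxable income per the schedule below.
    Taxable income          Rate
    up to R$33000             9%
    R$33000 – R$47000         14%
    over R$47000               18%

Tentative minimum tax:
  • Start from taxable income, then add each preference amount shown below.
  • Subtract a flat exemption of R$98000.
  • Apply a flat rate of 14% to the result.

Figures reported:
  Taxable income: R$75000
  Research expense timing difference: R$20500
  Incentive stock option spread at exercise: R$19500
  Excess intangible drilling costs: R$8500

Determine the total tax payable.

Tentative minimum tax:
  Adjusted income: R$75000 + R$20500 + R$19500 + R$8500 = R$123500
  Less exemption R$98000 → base R$25500
  R$25500 × 14% = R$3570

Regular tax:
  R$33000 × 9% = R$2970
  R$14000 × 14% = R$1960
  R$28000 × 18% = R$5040
  → R$9970

R$9970 > R$3570, so the regular tax governs.

R$9970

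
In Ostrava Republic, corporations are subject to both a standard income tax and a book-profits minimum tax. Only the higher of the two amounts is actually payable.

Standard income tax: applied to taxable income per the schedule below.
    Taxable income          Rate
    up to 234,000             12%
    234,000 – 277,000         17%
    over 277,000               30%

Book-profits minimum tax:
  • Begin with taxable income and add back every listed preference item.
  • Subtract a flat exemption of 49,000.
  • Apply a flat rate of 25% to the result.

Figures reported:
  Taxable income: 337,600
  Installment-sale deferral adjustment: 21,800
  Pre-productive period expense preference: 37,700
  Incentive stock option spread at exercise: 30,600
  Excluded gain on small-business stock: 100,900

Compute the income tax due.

119,900

Standard income tax:
  234,000 × 12% = 28,080
  43,000 × 17% = 7,310
  60,600 × 30% = 18,180
  → 53,570

Book-profits minimum tax:
  Adjusted income: 337,600 + 21,800 + 37,700 + 30,600 + 100,900 = 528,600
  Less exemption 49,000 → base 479,600
  479,600 × 25% = 119,900

119,900 > 53,570, so the book-profits minimum tax is the binding amount.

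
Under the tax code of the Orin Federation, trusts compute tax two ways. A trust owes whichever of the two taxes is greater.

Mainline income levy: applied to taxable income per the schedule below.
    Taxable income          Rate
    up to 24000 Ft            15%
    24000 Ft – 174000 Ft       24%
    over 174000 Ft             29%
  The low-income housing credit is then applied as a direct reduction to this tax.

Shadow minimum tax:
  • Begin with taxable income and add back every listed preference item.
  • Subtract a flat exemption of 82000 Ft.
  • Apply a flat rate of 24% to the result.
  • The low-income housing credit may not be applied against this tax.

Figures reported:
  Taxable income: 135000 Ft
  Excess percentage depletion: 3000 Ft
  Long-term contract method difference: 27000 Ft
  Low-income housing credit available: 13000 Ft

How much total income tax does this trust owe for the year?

19920 Ft

Shadow minimum tax:
  Adjusted income: 135000 Ft + 3000 Ft + 27000 Ft = 165000 Ft
  Less exemption 82000 Ft → base 83000 Ft
  83000 Ft × 24% = 19920 Ft

Mainline income levy:
  24000 Ft × 15% = 3600 Ft
  111000 Ft × 24% = 26640 Ft
  → 30240 Ft
  Less low-income housing credit 13000 Ft → 17240 Ft

19920 Ft > 17240 Ft, so the shadow minimum tax is the binding amount.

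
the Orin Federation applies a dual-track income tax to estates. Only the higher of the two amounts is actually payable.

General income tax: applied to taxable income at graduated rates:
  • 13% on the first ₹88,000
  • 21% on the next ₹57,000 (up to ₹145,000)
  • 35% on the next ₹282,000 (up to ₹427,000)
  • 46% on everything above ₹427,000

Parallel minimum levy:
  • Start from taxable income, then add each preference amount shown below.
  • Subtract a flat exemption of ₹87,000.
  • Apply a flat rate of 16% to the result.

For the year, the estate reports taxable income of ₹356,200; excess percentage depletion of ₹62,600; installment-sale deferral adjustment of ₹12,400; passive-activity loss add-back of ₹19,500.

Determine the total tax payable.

₹97,330

Parallel minimum levy:
  Adjusted income: ₹356,200 + ₹62,600 + ₹12,400 + ₹19,500 = ₹450,700
  Less exemption ₹87,000 → base ₹363,700
  ₹363,700 × 16% = ₹58,192

General income tax:
  ₹88,000 × 13% = ₹11,440
  ₹57,000 × 21% = ₹11,970
  ₹211,200 × 35% = ₹73,920
  → ₹97,330

₹97,330 > ₹58,192, so the general income tax governs.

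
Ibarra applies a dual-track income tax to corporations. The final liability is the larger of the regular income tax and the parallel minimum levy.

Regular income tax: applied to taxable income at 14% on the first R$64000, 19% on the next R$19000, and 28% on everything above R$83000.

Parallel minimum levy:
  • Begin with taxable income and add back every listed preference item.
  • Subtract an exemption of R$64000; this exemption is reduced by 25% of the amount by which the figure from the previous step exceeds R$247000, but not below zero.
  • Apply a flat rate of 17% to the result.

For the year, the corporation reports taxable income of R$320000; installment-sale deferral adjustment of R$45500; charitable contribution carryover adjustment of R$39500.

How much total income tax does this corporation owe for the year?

Parallel minimum levy:
  Adjusted income: R$320000 + R$45500 + R$39500 = R$405000
  Exemption: R$64000 − 25% × (R$405000 − R$247000) = R$64000 − R$39500 = R$24500
  Base: R$405000 − R$24500 = R$380500
  R$380500 × 17% = R$64685

Regular income tax:
  R$64000 × 14% = R$8960
  R$19000 × 19% = R$3610
  R$237000 × 28% = R$66360
  → R$78930

R$78930 > R$64685, so the regular income tax governs.

R$78930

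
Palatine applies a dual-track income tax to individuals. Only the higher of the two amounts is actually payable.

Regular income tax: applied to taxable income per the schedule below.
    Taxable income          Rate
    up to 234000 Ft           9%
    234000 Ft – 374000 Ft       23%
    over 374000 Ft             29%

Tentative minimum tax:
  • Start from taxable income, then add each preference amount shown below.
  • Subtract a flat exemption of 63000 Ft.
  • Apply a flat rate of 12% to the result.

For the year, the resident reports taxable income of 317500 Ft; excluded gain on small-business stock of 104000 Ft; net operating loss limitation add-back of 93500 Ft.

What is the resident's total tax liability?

54240 Ft

Regular income tax:
  234000 Ft × 9% = 21060 Ft
  83500 Ft × 23% = 19205 Ft
  → 40265 Ft

Tentative minimum tax:
  Adjusted income: 317500 Ft + 104000 Ft + 93500 Ft = 515000 Ft
  Less exemption 63000 Ft → base 452000 Ft
  452000 Ft × 12% = 54240 Ft

54240 Ft > 40265 Ft, so the tentative minimum tax is the binding amount.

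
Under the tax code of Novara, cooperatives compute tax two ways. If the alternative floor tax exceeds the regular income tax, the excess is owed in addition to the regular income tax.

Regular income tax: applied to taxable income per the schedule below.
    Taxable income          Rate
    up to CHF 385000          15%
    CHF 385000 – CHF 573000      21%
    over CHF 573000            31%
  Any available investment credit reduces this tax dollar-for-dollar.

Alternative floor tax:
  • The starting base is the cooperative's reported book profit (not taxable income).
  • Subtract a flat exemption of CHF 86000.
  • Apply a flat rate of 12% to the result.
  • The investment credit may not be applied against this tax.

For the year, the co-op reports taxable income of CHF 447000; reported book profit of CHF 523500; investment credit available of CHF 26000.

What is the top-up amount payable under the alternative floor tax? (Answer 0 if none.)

Alternative floor tax:
  Base (reported book profit): CHF 523500
  Less exemption CHF 86000 → base CHF 437500
  CHF 437500 × 12% = CHF 52500

Regular income tax:
  CHF 385000 × 15% = CHF 57750
  CHF 62000 × 21% = CHF 13020
  → CHF 70770
  Less investment credit CHF 26000 → CHF 44770

Excess of alternative floor tax over regular income tax: CHF 52500 − CHF 44770 = CHF 7730.

CHF 7730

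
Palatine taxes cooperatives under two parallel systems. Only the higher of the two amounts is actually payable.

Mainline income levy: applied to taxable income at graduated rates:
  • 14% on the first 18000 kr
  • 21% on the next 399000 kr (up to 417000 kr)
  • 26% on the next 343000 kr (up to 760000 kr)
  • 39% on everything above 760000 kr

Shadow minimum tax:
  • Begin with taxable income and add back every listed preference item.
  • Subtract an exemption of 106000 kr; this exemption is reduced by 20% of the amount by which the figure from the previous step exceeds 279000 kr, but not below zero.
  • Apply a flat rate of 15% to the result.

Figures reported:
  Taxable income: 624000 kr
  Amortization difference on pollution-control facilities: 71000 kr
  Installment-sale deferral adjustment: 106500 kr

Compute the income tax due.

Mainline income levy:
  18000 kr × 14% = 2520 kr
  399000 kr × 21% = 83790 kr
  207000 kr × 26% = 53820 kr
  → 140130 kr

Shadow minimum tax:
  Adjusted income: 624000 kr + 71000 kr + 106500 kr = 801500 kr
  Exemption: 106000 kr − 20% × (801500 kr − 279000 kr) = 106000 kr − 104500 kr = 1500 kr
  Base: 801500 kr − 1500 kr = 800000 kr
  800000 kr × 15% = 120000 kr

140130 kr > 120000 kr, so the mainline income levy governs.

140130 kr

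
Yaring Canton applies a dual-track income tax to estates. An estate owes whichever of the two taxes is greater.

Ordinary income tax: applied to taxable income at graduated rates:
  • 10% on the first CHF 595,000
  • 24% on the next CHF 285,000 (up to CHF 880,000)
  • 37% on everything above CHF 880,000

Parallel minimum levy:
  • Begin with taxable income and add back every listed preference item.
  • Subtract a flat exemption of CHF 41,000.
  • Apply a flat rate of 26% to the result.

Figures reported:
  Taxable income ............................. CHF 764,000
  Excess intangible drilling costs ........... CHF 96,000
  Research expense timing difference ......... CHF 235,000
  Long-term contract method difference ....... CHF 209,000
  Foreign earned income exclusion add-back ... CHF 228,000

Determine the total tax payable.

Ordinary income tax:
  CHF 595,000 × 10% = CHF 59,500
  CHF 169,000 × 24% = CHF 40,560
  → CHF 100,060

Parallel minimum levy:
  Adjusted income: CHF 764,000 + CHF 96,000 + CHF 235,000 + CHF 209,000 + CHF 228,000 = CHF 1,532,000
  Less exemption CHF 41,000 → base CHF 1,491,000
  CHF 1,491,000 × 26% = CHF 387,660

CHF 387,660 > CHF 100,060, so the parallel minimum levy is the binding amount.

CHF 387,660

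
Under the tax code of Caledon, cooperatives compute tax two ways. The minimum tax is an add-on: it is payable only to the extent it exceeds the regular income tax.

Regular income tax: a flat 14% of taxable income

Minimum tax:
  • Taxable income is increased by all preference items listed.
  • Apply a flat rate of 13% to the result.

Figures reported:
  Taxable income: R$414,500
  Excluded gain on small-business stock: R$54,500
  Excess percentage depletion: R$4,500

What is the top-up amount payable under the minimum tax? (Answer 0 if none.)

Minimum tax:
  Adjusted income: R$414,500 + R$54,500 + R$4,500 = R$473,500
  R$473,500 × 13% = R$61,555

Regular income tax:
  R$414,500 × 14% = R$58,030

Excess of minimum tax over regular income tax: R$61,555 − R$58,030 = R$3,525.

R$3,525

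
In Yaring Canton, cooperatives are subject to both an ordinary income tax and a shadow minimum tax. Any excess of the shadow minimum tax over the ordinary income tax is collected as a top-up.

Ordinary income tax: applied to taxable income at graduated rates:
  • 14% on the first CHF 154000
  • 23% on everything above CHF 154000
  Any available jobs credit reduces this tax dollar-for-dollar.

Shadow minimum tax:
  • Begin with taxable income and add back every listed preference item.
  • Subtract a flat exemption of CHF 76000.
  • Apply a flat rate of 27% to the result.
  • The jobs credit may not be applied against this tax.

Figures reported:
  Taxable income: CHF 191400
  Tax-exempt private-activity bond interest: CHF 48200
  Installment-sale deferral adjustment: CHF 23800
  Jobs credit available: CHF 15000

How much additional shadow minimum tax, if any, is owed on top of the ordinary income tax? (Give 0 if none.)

CHF 35436

Ordinary income tax:
  CHF 154000 × 14% = CHF 21560
  CHF 37400 × 23% = CHF 8602
  → CHF 30162
  Less jobs credit CHF 15000 → CHF 15162

Shadow minimum tax:
  Adjusted income: CHF 191400 + CHF 48200 + CHF 23800 = CHF 263400
  Less exemption CHF 76000 → base CHF 187400
  CHF 187400 × 27% = CHF 50598

Excess of shadow minimum tax over ordinary income tax: CHF 50598 − CHF 15162 = CHF 35436.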